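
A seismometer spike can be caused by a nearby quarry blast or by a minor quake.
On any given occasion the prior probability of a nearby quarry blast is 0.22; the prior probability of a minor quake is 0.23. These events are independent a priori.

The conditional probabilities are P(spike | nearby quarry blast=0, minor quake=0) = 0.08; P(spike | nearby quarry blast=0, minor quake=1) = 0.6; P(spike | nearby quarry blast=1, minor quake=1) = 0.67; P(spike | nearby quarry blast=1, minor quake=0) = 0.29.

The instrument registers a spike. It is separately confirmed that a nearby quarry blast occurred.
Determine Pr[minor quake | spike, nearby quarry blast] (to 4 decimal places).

Pr[minor quake | spike, nearby quarry blast] ≈ 0.4083

By total probability over both values of minor quake:
  P(spike | nearby quarry blast) = 0.29×0.77 + 0.67×0.23
        = 0.223300 + 0.154100 = 0.377400
The terms with minor quake present sum to 0.154100, so
  P(minor quake | spike, nearby quarry blast) = 0.154100 / 0.377400 ≈ 0.4083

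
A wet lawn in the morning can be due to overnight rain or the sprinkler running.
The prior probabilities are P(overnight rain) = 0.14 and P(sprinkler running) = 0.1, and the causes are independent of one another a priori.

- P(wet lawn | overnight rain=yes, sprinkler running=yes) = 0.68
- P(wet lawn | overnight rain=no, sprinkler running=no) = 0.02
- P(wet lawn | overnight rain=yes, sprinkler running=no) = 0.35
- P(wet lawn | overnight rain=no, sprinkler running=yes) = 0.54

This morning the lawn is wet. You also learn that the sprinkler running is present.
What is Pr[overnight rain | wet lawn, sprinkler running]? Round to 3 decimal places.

P(wet lawn | sprinkler running) = 0.54*0.86 + 0.68*0.14 = 0.464400 + 0.095200 = 0.559600
Restricting to configurations with overnight rain present: 0.68*0.14 = 0.095200.
Hence the posterior is 0.095200/0.559600 ≈ 0.170.

Pr[overnight rain | wet lawn, sprinkler running] ≈ 0.170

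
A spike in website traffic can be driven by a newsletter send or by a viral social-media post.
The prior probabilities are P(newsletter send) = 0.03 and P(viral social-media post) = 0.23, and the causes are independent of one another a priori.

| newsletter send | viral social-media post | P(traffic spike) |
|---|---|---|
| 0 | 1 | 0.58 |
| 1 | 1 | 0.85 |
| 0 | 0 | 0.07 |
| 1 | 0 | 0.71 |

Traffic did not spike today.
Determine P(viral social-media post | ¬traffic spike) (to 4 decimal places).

P(viral social-media post | ¬traffic spike) ≈ 0.1190

P(¬traffic spike) = 0.93*0.97*0.77 + 0.42*0.97*0.23 + 0.29*0.03*0.77 + 0.15*0.03*0.23 = 0.694617 + 0.093702 + 0.006699 + 0.001035 = 0.796053
The viral social-media post-present share is 0.093702 + 0.001035 = 0.094737.
P(viral social-media post | ¬traffic spike) = 0.094737 / 0.796053 ≈ 0.1190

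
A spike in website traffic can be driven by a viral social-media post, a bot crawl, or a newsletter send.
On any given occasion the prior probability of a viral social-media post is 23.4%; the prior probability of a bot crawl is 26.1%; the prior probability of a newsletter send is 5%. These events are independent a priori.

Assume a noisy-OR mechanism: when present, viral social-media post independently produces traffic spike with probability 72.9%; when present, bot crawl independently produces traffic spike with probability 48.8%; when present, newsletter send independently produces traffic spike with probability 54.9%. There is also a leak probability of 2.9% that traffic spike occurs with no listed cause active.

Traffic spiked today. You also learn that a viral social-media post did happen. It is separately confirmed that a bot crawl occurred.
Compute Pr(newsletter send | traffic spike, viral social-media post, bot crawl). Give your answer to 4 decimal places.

Pr(newsletter send | traffic spike, viral social-media post, bot crawl) ≈ 0.0540

Under noisy-OR, P(traffic spike | causes) = 1 − (1−0.029)·∏(1−qᵢ) over the active causes.
Sum P(traffic spike|·) weighted by the priors over both values of newsletter send:
  P(traffic spike | viral social-media post, bot crawl) = 0.865272*0.95 + 0.939238*0.05
        = 0.822008 + 0.046962 = 0.868970
Configurations with newsletter send contribute 0.046962, so
  P(newsletter send | traffic spike, viral social-media post, bot crawl) = 0.046962 / 0.868970 ≈ 0.0540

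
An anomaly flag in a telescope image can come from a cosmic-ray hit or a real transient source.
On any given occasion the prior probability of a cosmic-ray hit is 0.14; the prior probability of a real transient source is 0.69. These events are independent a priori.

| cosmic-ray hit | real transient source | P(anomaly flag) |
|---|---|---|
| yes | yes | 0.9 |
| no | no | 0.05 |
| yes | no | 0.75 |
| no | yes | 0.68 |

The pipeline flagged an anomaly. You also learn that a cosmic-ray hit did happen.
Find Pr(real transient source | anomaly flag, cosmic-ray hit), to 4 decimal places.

P(anomaly flag | cosmic-ray hit) = 0.75·0.31 + 0.9·0.69 = 0.232500 + 0.621000 = 0.853500
The real transient source-present share is 0.9·0.69 = 0.621000.
P(real transient source | anomaly flag, cosmic-ray hit) = 0.621000 / 0.853500 ≈ 0.7276

Pr(real transient source | anomaly flag, cosmic-ray hit) ≈ 0.7276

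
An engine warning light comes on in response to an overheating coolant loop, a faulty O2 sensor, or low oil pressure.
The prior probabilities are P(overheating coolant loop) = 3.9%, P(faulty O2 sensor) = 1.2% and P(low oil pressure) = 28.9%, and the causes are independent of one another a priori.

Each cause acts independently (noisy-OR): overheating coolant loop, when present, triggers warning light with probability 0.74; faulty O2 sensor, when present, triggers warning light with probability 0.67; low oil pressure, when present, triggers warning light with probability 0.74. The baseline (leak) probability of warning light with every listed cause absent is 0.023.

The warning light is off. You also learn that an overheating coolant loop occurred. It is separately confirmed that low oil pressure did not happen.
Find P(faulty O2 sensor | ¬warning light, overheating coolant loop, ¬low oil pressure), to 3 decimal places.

Under noisy-OR, P(warning light | causes) = 1 − (1−0.023)·∏(1−qᵢ) over the active causes.
Enumerate both values of faulty O2 sensor and weight by the priors:
  P(¬warning light | overheating coolant loop, ¬low oil pressure) = 0.25402·0.988 + 0.083827·0.012
        = 0.250972 + 0.001006 = 0.251978
Keeping only the faulty O2 sensor-present terms gives 0.001006, so
  P(faulty O2 sensor | ¬warning light, overheating coolant loop, ¬low oil pressure) = 0.001006 / 0.251978 ≈ 0.004

P(faulty O2 sensor | ¬warning light, overheating coolant loop, ¬low oil pressure) ≈ 0.004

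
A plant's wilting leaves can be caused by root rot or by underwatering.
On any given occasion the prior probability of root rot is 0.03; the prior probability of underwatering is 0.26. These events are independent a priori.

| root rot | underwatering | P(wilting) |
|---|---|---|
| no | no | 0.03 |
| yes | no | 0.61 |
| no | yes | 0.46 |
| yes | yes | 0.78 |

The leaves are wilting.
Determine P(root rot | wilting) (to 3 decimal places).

P(root rot | wilting) ≈ 0.125

P(wilting) = 0.03×0.97×0.74 + 0.46×0.97×0.26 + 0.61×0.03×0.74 + 0.78×0.03×0.26 = 0.021534 + 0.116012 + 0.013542 + 0.006084 = 0.157172
The root rot-present share is 0.013542 + 0.006084 = 0.019626.
So P(root rot | wilting) = 0.019626/0.157172 ≈ 0.125.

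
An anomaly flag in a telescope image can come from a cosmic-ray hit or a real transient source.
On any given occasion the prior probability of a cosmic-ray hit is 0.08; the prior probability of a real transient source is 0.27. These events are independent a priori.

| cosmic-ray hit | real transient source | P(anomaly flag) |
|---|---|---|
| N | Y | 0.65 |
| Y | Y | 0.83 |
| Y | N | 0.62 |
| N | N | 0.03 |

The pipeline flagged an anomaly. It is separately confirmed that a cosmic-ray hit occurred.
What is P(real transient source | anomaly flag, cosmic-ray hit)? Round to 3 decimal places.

Sum P(anomaly flag|·) weighted by the priors over both values of real transient source:
  P(anomaly flag | cosmic-ray hit) = 0.62·0.73 + 0.83·0.27
        = 0.452600 + 0.224100 = 0.676700
Configurations with real transient source contribute 0.224100, so
  P(real transient source | anomaly flag, cosmic-ray hit) = 0.224100 / 0.676700 ≈ 0.331

P(real transient source | anomaly flag, cosmic-ray hit) ≈ 0.331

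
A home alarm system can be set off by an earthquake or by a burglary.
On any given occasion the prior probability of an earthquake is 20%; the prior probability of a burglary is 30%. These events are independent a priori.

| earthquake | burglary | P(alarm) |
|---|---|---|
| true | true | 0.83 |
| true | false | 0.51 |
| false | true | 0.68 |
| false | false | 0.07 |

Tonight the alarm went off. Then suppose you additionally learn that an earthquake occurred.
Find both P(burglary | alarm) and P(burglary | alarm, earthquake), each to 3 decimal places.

For the numerator, keep only burglary=true terms: 0.163200 + 0.049800 = 0.213000
Denominator P(alarm): 0.07*0.8*0.7 + 0.68*0.8*0.3 + 0.51*0.2*0.7 + 0.83*0.2*0.3 = 0.323600
P(burglary | alarm) = 0.213000/0.323600 ≈ 0.658

Now also conditioning on earthquake=true:
Sum P(alarm|·) weighted by the priors over both values of burglary:
  P(alarm | earthquake) = 0.51*0.7 + 0.83*0.3
        = 0.357000 + 0.249000 = 0.606000
Keeping only the burglary-present terms gives 0.249000, so
  P(burglary | alarm, earthquake) = 0.249000 / 0.606000 ≈ 0.411

P(burglary | alarm) ≈ 0.658; P(burglary | alarm, earthquake) ≈ 0.411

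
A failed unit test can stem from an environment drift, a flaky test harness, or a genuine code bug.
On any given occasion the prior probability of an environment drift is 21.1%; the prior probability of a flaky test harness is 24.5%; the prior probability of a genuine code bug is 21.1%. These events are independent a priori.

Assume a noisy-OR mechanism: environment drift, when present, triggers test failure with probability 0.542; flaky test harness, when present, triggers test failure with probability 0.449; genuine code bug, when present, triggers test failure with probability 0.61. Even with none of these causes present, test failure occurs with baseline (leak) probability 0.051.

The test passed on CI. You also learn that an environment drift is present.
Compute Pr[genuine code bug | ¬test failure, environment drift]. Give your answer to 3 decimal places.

Pr[genuine code bug | ¬test failure, environment drift] ≈ 0.094

Under noisy-OR, P(test failure | causes) = 1 − (1−0.051)·∏(1−qᵢ) over the active causes.
P(¬test failure | environment drift) = 0.434642*0.755*0.789 + 0.16951*0.755*0.211 + 0.239488*0.245*0.789 + 0.0934*0.245*0.211 = 0.258914 + 0.027004 + 0.046294 + 0.004828 = 0.337040
Of this, 0.031832 comes from 0.027004 + 0.004828 (the genuine code bug=true cases).
Hence the posterior is 0.031832/0.337040 ≈ 0.094.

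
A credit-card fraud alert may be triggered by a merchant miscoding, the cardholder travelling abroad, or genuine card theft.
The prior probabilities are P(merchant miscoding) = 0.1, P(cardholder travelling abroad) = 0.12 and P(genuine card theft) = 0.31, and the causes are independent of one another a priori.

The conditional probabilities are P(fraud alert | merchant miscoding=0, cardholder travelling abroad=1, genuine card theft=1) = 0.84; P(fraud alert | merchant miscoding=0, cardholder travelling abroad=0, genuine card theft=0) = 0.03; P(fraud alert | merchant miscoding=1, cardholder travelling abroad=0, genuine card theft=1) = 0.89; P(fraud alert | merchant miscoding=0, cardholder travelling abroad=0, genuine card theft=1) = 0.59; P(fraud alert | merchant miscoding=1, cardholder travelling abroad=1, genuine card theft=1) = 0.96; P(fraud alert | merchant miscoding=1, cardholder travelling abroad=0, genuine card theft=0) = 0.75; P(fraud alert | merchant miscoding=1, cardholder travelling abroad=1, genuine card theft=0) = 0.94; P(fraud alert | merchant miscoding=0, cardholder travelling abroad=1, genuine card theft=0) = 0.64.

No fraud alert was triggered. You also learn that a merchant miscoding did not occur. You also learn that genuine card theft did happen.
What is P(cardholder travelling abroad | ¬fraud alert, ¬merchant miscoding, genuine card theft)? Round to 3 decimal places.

P(cardholder travelling abroad | ¬fraud alert, ¬merchant miscoding, genuine card theft) ≈ 0.051

P(¬fraud alert | ¬merchant miscoding, genuine card theft) = 0.41·0.88 + 0.16·0.12 = 0.360800 + 0.019200 = 0.380000
Restricting to configurations with cardholder travelling abroad present: 0.16·0.12 = 0.019200.
So P(cardholder travelling abroad | ¬fraud alert, ¬merchant miscoding, genuine card theft) = 0.019200/0.380000 ≈ 0.051.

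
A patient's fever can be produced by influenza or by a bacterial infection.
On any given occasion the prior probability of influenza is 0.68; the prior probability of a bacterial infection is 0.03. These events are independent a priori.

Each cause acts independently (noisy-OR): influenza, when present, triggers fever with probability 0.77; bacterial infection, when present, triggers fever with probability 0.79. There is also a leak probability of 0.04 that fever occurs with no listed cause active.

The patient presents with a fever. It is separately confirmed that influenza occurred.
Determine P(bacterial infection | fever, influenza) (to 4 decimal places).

Under noisy-OR, P(fever | causes) = 1 − (1−0.04)·∏(1−qᵢ) over the active causes.
Numerator (weight on configurations with bacterial infection): 0.953632·0.03 = 0.028609
Denominator P(fever | influenza): 0.7792·0.97 + 0.953632·0.03 = 0.784433
P(bacterial infection | fever, influenza) = 0.028609/0.784433 ≈ 0.0365

P(bacterial infection | fever, influenza) ≈ 0.0365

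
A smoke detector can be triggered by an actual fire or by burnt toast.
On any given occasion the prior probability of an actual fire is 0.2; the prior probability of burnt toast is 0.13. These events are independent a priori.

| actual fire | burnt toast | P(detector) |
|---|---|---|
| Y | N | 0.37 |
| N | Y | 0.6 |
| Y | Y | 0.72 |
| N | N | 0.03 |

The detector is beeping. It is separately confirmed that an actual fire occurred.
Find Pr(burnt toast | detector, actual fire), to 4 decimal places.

Pr(burnt toast | detector, actual fire) ≈ 0.2253

For the numerator, keep only burnt toast=true terms: 0.72×0.13 = 0.093600
Denominator P(detector | actual fire): 0.37×0.87 + 0.72×0.13 = 0.415500
Posterior = 0.093600 / 0.415500 ≈ 0.2253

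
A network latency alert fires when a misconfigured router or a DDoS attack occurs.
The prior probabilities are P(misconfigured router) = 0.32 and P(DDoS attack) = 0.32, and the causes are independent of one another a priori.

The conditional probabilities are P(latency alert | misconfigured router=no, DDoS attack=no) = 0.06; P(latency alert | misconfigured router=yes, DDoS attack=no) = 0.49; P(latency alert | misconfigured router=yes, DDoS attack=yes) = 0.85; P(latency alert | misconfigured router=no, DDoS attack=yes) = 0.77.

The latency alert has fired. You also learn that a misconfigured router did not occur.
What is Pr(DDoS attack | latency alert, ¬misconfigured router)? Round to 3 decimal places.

P(latency alert | ¬misconfigured router) = 0.06·0.68 + 0.77·0.32 = 0.040800 + 0.246400 = 0.287200
The DDoS attack-present share is 0.77·0.32 = 0.246400.
P(DDoS attack | latency alert, ¬misconfigured router) = 0.246400 / 0.287200 ≈ 0.858

Pr(DDoS attack | latency alert, ¬misconfigured router) ≈ 0.858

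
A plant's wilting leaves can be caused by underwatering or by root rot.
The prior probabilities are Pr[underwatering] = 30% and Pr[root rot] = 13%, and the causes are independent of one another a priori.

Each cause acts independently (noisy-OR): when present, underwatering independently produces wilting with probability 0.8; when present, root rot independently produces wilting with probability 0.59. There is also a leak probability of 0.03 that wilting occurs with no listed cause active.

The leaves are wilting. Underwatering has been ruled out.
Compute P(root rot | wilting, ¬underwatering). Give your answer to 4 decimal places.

Under noisy-OR, P(wilting | causes) = 1 − (1−0.03)·∏(1−qᵢ) over the active causes.
Weight on root rot=true, given the evidence: 0.6023×0.13 = 0.078299
The normalizing constant is 0.03×0.87 + 0.6023×0.13 = 0.104399
P(root rot | wilting, ¬underwatering) = 0.078299/0.104399 ≈ 0.7500

P(root rot | wilting, ¬underwatering) ≈ 0.7500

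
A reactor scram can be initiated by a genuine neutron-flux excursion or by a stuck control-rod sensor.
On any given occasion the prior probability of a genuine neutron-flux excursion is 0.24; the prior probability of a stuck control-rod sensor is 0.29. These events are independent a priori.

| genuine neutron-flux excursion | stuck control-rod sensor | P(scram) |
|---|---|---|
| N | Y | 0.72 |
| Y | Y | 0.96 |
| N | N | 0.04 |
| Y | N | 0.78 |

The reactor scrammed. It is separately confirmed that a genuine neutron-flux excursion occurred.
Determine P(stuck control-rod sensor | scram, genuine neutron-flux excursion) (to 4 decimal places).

P(stuck control-rod sensor | scram, genuine neutron-flux excursion) ≈ 0.3345

Enumerate both values of stuck control-rod sensor and weight by the priors:
  P(scram | genuine neutron-flux excursion) = 0.78*0.71 + 0.96*0.29
        = 0.553800 + 0.278400 = 0.832200
Configurations with stuck control-rod sensor contribute 0.278400, so
  P(stuck control-rod sensor | scram, genuine neutron-flux excursion) = 0.278400 / 0.832200 ≈ 0.3345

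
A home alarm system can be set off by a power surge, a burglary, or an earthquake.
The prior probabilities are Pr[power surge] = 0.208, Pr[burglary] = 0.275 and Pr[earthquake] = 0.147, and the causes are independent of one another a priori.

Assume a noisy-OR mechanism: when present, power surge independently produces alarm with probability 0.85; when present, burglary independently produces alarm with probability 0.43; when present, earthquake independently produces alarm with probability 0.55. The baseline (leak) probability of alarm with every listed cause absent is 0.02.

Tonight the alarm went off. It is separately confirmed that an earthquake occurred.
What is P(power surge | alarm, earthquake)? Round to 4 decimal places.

P(power surge | alarm, earthquake) ≈ 0.2881

Under noisy-OR, P(alarm | causes) = 1 − (1−0.02)·∏(1−qᵢ) over the active causes.
Sum P(alarm|·) weighted by the priors over the 4 (power surge, burglary) configurations:
  P(alarm | earthquake) = 0.559*0.792*0.725 + 0.74863*0.792*0.275 + 0.93385*0.208*0.725 + 0.962295*0.208*0.275
        = 0.320978 + 0.163052 + 0.140825 + 0.055043 = 0.679898
Keeping only the power surge-present terms gives 0.195868, so
  P(power surge | alarm, earthquake) = 0.195868 / 0.679898 ≈ 0.2881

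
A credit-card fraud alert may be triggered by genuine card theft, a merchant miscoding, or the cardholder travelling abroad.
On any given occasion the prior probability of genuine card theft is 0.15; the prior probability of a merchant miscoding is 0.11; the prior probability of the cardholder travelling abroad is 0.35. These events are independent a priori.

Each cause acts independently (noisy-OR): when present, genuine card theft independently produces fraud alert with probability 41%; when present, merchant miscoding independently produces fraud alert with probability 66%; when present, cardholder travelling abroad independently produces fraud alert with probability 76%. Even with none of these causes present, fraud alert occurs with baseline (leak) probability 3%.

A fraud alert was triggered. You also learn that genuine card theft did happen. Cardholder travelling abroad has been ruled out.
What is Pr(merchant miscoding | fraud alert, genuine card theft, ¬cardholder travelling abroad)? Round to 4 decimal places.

Under noisy-OR, P(fraud alert | causes) = 1 − (1−0.03)·∏(1−qᵢ) over the active causes.
By total probability over both values of merchant miscoding:
  P(fraud alert | genuine card theft, ¬cardholder travelling abroad) = 0.4277*0.89 + 0.805418*0.11
        = 0.380653 + 0.088596 = 0.469249
The terms with merchant miscoding present sum to 0.088596, so
  P(merchant miscoding | fraud alert, genuine card theft, ¬cardholder travelling abroad) = 0.088596 / 0.469249 ≈ 0.1888

Pr(merchant miscoding | fraud alert, genuine card theft, ¬cardholder travelling abroad) ≈ 0.1888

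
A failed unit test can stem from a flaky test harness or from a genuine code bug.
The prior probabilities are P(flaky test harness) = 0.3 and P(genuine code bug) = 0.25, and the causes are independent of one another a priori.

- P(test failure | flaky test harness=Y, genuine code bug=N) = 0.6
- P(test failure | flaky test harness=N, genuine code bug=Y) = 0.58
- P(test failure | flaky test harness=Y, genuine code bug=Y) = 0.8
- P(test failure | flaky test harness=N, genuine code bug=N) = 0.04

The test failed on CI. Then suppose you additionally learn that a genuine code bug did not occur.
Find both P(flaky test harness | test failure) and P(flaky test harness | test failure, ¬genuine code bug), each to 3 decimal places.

Numerator (weight on configurations with flaky test harness): 0.135000 + 0.060000 = 0.195000
Normalizer over all consistent configurations: 0.04*0.7*0.75 + 0.58*0.7*0.25 + 0.6*0.3*0.75 + 0.8*0.3*0.25 = 0.317500
P(flaky test harness | test failure) = 0.195000/0.317500 ≈ 0.614

Now condition on the additional information:
By total probability over both values of flaky test harness:
  P(test failure | ¬genuine code bug) = 0.04×0.7 + 0.6×0.3
        = 0.028000 + 0.180000 = 0.208000
Keeping only the flaky test harness-present terms gives 0.180000, so
  P(flaky test harness | test failure, ¬genuine code bug) = 0.180000 / 0.208000 ≈ 0.865
With genuine code bug excluded, flaky test harness must carry more of the explanatory weight for the test failure.

P(flaky test harness | test failure) ≈ 0.614; P(flaky test harness | test failure, ¬genuine code bug) ≈ 0.865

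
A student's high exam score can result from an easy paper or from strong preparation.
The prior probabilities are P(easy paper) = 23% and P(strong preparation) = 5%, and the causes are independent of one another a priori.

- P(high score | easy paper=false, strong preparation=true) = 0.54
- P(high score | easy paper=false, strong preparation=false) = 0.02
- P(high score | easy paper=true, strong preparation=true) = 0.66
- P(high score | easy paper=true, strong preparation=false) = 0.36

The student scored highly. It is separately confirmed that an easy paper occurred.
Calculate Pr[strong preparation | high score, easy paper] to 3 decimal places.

For the numerator, keep only strong preparation=true terms: 0.66*0.05 = 0.033000
Denominator P(high score | easy paper): 0.36*0.95 + 0.66*0.05 = 0.375000
P(strong preparation | high score, easy paper) = 0.033000/0.375000 ≈ 0.088

Pr[strong preparation | high score, easy paper] ≈ 0.088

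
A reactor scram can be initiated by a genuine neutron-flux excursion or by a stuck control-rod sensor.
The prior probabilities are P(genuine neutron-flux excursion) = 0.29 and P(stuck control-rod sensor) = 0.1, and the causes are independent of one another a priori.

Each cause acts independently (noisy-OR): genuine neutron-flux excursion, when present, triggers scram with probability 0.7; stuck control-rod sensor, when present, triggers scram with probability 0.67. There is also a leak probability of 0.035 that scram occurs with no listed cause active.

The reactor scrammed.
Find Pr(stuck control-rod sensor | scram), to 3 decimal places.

Under noisy-OR, P(scram | causes) = 1 − (1−0.035)·∏(1−qᵢ) over the active causes.
P(scram) = 0.035*0.71*0.9 + 0.68155*0.71*0.1 + 0.7105*0.29*0.9 + 0.904465*0.29*0.1 = 0.022365 + 0.048390 + 0.185440 + 0.026229 = 0.282424
Of this, 0.074619 comes from 0.048390 + 0.026229 (the stuck control-rod sensor=true cases).
P(stuck control-rod sensor | scram) = 0.074619 / 0.282424 ≈ 0.264

Pr(stuck control-rod sensor | scram) ≈ 0.264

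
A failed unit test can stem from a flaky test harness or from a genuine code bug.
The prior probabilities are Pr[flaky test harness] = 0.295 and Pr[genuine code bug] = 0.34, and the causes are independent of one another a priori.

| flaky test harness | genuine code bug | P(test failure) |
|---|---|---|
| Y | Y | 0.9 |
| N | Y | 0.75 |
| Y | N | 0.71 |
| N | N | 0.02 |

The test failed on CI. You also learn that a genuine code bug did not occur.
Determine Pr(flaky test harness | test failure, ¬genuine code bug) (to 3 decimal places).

Pr(flaky test harness | test failure, ¬genuine code bug) ≈ 0.937

P(test failure | ¬genuine code bug) = 0.02×0.705 + 0.71×0.295 = 0.014100 + 0.209450 = 0.223550
Of this, 0.209450 comes from 0.71×0.295 (the flaky test harness=true cases).
Hence the posterior is 0.209450/0.223550 ≈ 0.937.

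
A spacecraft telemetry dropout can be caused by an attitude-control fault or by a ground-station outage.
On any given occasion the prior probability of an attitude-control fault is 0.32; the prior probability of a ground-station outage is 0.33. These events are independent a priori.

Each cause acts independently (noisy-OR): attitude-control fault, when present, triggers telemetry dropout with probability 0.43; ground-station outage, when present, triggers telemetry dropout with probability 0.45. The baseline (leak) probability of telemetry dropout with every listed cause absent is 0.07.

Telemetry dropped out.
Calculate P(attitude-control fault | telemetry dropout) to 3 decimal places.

P(attitude-control fault | telemetry dropout) ≈ 0.554

Under noisy-OR, P(telemetry dropout | causes) = 1 − (1−0.07)·∏(1−qᵢ) over the active causes.
P(telemetry dropout) = 0.07*0.68*0.67 + 0.4885*0.68*0.33 + 0.4699*0.32*0.67 + 0.708445*0.32*0.33 = 0.031892 + 0.109619 + 0.100747 + 0.074812 = 0.317070
Restricting to configurations with attitude-control fault present: 0.100747 + 0.074812 = 0.175559.
So P(attitude-control fault | telemetry dropout) = 0.175559/0.317070 ≈ 0.554.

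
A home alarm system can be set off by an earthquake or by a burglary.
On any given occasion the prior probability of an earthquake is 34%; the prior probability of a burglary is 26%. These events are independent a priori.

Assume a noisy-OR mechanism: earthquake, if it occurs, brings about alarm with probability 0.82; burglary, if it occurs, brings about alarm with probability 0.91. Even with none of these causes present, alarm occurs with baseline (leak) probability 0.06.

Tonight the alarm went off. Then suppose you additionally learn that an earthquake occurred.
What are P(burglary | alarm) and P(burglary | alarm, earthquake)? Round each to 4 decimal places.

P(burglary | alarm) ≈ 0.5060; P(burglary | alarm, earthquake) ≈ 0.2940

Under noisy-OR, P(alarm | causes) = 1 − (1−0.06)·∏(1−qᵢ) over the active causes.
For the numerator, keep only burglary=true terms: 0.157083 + 0.087054 = 0.244137
Denominator P(alarm): 0.06×0.66×0.74 + 0.9154×0.66×0.26 + 0.8308×0.34×0.74 + 0.984772×0.34×0.26 = 0.482470
P(burglary | alarm) = 0.244137/0.482470 ≈ 0.5060

Now also conditioning on earthquake=true:
Weight on burglary=true, given the evidence: 0.984772*0.26 = 0.256041
Normalizer over all consistent configurations: 0.8308*0.74 + 0.984772*0.26 = 0.870833
Posterior = 0.256041 / 0.870833 ≈ 0.2940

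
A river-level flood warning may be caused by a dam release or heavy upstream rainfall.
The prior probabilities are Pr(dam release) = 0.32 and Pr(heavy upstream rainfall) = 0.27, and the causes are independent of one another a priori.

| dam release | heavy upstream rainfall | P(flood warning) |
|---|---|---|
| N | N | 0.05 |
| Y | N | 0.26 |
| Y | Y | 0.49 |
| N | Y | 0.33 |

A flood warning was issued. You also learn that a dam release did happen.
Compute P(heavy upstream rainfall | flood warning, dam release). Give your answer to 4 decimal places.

P(heavy upstream rainfall | flood warning, dam release) ≈ 0.4107

P(flood warning | dam release) = 0.26·0.73 + 0.49·0.27 = 0.189800 + 0.132300 = 0.322100
The heavy upstream rainfall-present share is 0.49·0.27 = 0.132300.
P(heavy upstream rainfall | flood warning, dam release) = 0.132300 / 0.322100 ≈ 0.4107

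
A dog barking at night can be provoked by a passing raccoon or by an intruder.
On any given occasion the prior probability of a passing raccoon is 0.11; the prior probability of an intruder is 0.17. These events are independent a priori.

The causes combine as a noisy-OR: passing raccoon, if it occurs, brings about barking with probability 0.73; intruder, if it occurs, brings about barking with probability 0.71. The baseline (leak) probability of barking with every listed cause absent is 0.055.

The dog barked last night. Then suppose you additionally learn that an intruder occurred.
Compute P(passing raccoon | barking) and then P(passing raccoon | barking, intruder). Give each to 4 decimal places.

P(passing raccoon | barking) ≈ 0.3619; P(passing raccoon | barking, intruder) ≈ 0.1362

Under noisy-OR, P(barking | causes) = 1 − (1−0.055)·∏(1−qᵢ) over the active causes.
Sum P(barking|·) weighted by the priors over the 4 (passing raccoon, intruder) configurations:
  P(barking) = 0.055*0.89*0.83 + 0.72595*0.89*0.17 + 0.74485*0.11*0.83 + 0.926006*0.11*0.17
        = 0.040628 + 0.109836 + 0.068005 + 0.017316 = 0.235785
The terms with passing raccoon present sum to 0.085321, so
  P(passing raccoon | barking) = 0.085321 / 0.235785 ≈ 0.3619

Now condition on the additional information:
Enumerate both values of passing raccoon and weight by the priors:
  P(barking | intruder) = 0.72595*0.89 + 0.926006*0.11
        = 0.646096 + 0.101861 = 0.747957
Configurations with passing raccoon contribute 0.101861, so
  P(passing raccoon | barking, intruder) = 0.101861 / 0.747957 ≈ 0.1362
Conditioning on intruder lowers the posterior on passing raccoon: the classic explaining-away effect in a common-effect structure.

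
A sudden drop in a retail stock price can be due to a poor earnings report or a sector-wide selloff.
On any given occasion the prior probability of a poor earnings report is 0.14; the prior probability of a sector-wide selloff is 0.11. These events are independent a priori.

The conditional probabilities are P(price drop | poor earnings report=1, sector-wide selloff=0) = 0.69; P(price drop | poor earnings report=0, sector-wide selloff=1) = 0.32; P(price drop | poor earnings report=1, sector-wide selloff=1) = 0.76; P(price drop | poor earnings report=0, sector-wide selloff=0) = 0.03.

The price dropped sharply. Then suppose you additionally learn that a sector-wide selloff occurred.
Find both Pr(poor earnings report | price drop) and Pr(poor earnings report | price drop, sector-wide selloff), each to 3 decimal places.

Weight on poor earnings report=true, given the evidence: 0.085974 + 0.011704 = 0.097678
Denominator P(price drop): 0.03×0.86×0.89 + 0.32×0.86×0.11 + 0.69×0.14×0.89 + 0.76×0.14×0.11 = 0.150912
Posterior = 0.097678 / 0.150912 ≈ 0.647

Now condition on the additional information:
Enumerate both values of poor earnings report and weight by the priors:
  P(price drop | sector-wide selloff) = 0.32·0.86 + 0.76·0.14
        = 0.275200 + 0.106400 = 0.381600
The terms with poor earnings report present sum to 0.106400, so
  P(poor earnings report | price drop, sector-wide selloff) = 0.106400 / 0.381600 ≈ 0.279
This is intercausal reasoning (explaining away): once sector-wide selloff accounts for the price drop, poor earnings report becomes less likely.

Pr(poor earnings report | price drop) ≈ 0.647; Pr(poor earnings report | price drop, sector-wide selloff) ≈ 0.279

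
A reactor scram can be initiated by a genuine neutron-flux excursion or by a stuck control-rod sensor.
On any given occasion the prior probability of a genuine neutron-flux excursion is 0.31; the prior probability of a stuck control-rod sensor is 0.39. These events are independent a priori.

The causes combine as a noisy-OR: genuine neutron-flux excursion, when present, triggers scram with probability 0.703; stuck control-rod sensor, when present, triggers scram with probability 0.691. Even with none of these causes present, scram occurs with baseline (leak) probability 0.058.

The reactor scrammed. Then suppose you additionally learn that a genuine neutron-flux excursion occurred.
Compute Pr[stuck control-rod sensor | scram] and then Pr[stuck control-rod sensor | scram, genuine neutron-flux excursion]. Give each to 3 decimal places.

Pr[stuck control-rod sensor | scram] ≈ 0.652; Pr[stuck control-rod sensor | scram, genuine neutron-flux excursion] ≈ 0.448

Under noisy-OR, P(scram | causes) = 1 − (1−0.058)·∏(1−qᵢ) over the active causes.
By total probability over the 4 (genuine neutron-flux excursion, stuck control-rod sensor) configurations:
  P(scram) = 0.058·0.69·0.61 + 0.708922·0.69·0.39 + 0.720226·0.31·0.61 + 0.91355·0.31·0.39
        = 0.024412 + 0.190771 + 0.136195 + 0.110448 = 0.461826
Keeping only the stuck control-rod sensor-present terms gives 0.301219, so
  P(stuck control-rod sensor | scram) = 0.301219 / 0.461826 ≈ 0.652

With the extra evidence:
For the numerator, keep only stuck control-rod sensor=true terms: 0.91355·0.39 = 0.356285
Normalizer over all consistent configurations: 0.720226·0.61 + 0.91355·0.39 = 0.795623
Posterior = 0.356285 / 0.795623 ≈ 0.448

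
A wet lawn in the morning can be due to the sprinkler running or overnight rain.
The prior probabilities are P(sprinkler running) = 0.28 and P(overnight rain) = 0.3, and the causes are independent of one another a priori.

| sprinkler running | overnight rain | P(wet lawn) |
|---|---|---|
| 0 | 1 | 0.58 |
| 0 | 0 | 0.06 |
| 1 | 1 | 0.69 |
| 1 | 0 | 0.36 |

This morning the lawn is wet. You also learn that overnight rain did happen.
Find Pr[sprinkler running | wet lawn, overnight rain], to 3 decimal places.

P(wet lawn | overnight rain) = 0.58·0.72 + 0.69·0.28 = 0.417600 + 0.193200 = 0.610800
The sprinkler running-present share is 0.69·0.28 = 0.193200.
Hence the posterior is 0.193200/0.610800 ≈ 0.316.

Pr[sprinkler running | wet lawn, overnight rain] ≈ 0.316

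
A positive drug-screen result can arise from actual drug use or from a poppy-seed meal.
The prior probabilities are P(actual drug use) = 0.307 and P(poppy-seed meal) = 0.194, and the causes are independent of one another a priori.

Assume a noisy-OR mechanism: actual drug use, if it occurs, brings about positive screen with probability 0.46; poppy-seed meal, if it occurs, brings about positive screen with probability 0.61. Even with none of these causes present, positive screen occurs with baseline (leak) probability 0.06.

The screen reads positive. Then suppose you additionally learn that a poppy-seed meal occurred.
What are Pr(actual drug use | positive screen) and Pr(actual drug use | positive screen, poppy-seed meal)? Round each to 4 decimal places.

Pr(actual drug use | positive screen) ≈ 0.5884; Pr(actual drug use | positive screen, poppy-seed meal) ≈ 0.3594

Under noisy-OR, P(positive screen | causes) = 1 − (1−0.06)·∏(1−qᵢ) over the active causes.
Numerator (weight on configurations with actual drug use): 0.121840 + 0.047768 = 0.169608
The normalizing constant is 0.06×0.693×0.806 + 0.6334×0.693×0.194 + 0.4924×0.307×0.806 + 0.802036×0.307×0.194 = 0.288277
P(actual drug use | positive screen) = 0.169608/0.288277 ≈ 0.5884

Now also conditioning on poppy-seed meal=true:
Enumerate both values of actual drug use and weight by the priors:
  P(positive screen | poppy-seed meal) = 0.6334·0.693 + 0.802036·0.307
        = 0.438946 + 0.246225 = 0.685171
Configurations with actual drug use contribute 0.246225, so
  P(actual drug use | positive screen, poppy-seed meal) = 0.246225 / 0.685171 ≈ 0.3594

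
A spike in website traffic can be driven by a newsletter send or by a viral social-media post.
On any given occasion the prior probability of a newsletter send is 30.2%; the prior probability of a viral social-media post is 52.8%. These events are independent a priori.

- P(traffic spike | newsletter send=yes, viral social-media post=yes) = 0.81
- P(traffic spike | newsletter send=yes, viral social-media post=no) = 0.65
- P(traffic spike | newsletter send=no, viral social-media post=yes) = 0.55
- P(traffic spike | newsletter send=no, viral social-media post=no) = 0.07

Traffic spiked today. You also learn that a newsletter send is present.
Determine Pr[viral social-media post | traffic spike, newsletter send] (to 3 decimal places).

Pr[viral social-media post | traffic spike, newsletter send] ≈ 0.582

Sum P(traffic spike|·) weighted by the priors over both values of viral social-media post:
  P(traffic spike | newsletter send) = 0.65×0.472 + 0.81×0.528
        = 0.306800 + 0.427680 = 0.734480
Keeping only the viral social-media post-present terms gives 0.427680, so
  P(viral social-media post | traffic spike, newsletter send) = 0.427680 / 0.734480 ≈ 0.582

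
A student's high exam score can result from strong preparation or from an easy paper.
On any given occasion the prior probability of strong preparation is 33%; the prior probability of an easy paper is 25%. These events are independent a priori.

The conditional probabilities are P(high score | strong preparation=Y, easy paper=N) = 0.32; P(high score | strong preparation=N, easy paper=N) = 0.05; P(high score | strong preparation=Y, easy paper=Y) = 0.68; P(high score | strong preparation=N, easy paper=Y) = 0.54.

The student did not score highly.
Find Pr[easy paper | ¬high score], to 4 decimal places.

Pr[easy paper | ¬high score] ≈ 0.1381

P(¬high score) = 0.95*0.67*0.75 + 0.46*0.67*0.25 + 0.68*0.33*0.75 + 0.32*0.33*0.25 = 0.477375 + 0.077050 + 0.168300 + 0.026400 = 0.749125
Of this, 0.103450 comes from 0.077050 + 0.026400 (the easy paper=true cases).
Hence the posterior is 0.103450/0.749125 ≈ 0.1381.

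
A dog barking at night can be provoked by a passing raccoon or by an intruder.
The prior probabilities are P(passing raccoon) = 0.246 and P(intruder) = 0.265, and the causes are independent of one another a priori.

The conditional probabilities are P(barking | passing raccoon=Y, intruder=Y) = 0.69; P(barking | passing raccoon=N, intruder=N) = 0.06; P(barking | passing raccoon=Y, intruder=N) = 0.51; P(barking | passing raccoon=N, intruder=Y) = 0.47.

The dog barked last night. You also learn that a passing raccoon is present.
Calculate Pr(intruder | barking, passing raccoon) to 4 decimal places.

Weight on intruder=true, given the evidence: 0.69*0.265 = 0.182850
Normalizer over all consistent configurations: 0.51*0.735 + 0.69*0.265 = 0.557700
Posterior = 0.182850 / 0.557700 ≈ 0.3279

Pr(intruder | barking, passing raccoon) ≈ 0.3279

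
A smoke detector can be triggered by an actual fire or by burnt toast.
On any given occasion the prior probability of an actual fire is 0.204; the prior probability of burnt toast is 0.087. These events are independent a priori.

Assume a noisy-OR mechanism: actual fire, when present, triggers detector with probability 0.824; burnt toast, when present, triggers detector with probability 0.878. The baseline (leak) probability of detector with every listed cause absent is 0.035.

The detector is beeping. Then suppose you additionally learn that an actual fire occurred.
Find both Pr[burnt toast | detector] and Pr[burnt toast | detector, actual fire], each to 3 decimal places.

Pr[burnt toast | detector] ≈ 0.304; Pr[burnt toast | detector, actual fire] ≈ 0.101

Under noisy-OR, P(detector | causes) = 1 − (1−0.035)·∏(1−qᵢ) over the active causes.
P(detector) = 0.035*0.796*0.913 + 0.88227*0.796*0.087 + 0.83016*0.204*0.913 + 0.97928*0.204*0.087 = 0.025436 + 0.061099 + 0.154619 + 0.017380 = 0.258534
Restricting to configurations with burnt toast present: 0.061099 + 0.017380 = 0.078479.
P(burnt toast | detector) = 0.078479 / 0.258534 ≈ 0.304

With the extra evidence:
P(detector | actual fire) = 0.83016×0.913 + 0.97928×0.087 = 0.757936 + 0.085197 = 0.843133
The burnt toast-present share is 0.97928×0.087 = 0.085197.
P(burnt toast | detector, actual fire) = 0.085197 / 0.843133 ≈ 0.101
Conditioning on actual fire lowers the posterior on burnt toast: the classic explaining-away effect in a common-effect structure.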